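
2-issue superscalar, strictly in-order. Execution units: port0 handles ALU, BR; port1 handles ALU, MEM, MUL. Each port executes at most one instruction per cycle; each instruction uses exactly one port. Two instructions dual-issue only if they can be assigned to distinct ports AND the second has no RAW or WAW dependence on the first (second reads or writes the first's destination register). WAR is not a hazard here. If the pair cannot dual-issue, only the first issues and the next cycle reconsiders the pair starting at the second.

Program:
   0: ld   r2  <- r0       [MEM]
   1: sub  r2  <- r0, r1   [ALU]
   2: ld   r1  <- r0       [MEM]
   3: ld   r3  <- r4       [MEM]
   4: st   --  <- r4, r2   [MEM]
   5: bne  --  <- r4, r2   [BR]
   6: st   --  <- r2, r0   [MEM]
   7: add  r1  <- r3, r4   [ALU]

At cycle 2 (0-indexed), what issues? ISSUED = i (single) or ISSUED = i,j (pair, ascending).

ISSUED = 3

#0 head=0: ld.MEM i0 WAW r2
#1 head=1: sub.ALU ld.MEM i1+i2 dual
#2 head=3: ld.MEM i3 no-port MEM/MEM
#3 head=4: st.MEM bne.BR i4+i5 dual
#4 head=6: st.MEM add.ALU i6+i7 dual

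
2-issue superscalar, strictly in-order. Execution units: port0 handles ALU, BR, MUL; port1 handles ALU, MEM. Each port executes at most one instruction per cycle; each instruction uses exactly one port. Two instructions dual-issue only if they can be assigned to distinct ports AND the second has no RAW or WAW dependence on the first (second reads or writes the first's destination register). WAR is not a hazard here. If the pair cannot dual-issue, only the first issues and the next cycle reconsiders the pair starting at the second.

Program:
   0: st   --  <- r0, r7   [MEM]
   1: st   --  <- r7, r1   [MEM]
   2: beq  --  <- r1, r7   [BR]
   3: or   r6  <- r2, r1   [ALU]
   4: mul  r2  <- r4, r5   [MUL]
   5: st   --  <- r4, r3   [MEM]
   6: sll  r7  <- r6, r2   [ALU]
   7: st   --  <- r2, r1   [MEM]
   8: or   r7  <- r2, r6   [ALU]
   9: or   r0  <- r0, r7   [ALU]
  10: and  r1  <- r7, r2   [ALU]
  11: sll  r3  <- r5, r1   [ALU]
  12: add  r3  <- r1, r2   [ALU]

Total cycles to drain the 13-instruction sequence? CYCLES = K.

CYCLES = 8

0. st @i0  | no-port MEM/MEM
1. st+beq @i1,i2  | dual
2. or+mul @i3,i4  | dual
3. st+sll @i5,i6  | dual
4. st+or @i7,i8  | dual
5. or+and @i9,i10  | dual
6. sll @i11  | WAW r3
7. add @i12  | tail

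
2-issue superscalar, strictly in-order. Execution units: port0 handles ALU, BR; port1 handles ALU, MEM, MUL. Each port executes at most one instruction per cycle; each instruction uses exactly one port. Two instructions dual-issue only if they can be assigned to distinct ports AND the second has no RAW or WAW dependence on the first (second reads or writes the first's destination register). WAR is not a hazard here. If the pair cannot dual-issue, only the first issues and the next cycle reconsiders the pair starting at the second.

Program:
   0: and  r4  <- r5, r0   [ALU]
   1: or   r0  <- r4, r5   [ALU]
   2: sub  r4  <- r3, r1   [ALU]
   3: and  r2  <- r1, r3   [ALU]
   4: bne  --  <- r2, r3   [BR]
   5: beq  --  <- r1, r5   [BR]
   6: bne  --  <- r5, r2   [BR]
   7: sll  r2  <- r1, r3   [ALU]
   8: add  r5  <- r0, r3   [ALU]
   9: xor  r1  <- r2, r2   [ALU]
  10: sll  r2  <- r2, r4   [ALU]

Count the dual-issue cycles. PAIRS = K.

t=0 i0:and.ALU ; RAW r4
t=1 i1/i2:or.ALU+sub.ALU ; 2-wide
t=2 i3:and.ALU ; RAW r2
t=3 i4:bne.BR ; no-port BR/BR
t=4 i5:beq.BR ; no-port BR/BR
t=5 i6/i7:bne.BR+sll.ALU ; 2-wide
t=6 i8/i9:add.ALU+xor.ALU ; 2-wide
t=7 i10:sll.ALU ; tail

PAIRS = 3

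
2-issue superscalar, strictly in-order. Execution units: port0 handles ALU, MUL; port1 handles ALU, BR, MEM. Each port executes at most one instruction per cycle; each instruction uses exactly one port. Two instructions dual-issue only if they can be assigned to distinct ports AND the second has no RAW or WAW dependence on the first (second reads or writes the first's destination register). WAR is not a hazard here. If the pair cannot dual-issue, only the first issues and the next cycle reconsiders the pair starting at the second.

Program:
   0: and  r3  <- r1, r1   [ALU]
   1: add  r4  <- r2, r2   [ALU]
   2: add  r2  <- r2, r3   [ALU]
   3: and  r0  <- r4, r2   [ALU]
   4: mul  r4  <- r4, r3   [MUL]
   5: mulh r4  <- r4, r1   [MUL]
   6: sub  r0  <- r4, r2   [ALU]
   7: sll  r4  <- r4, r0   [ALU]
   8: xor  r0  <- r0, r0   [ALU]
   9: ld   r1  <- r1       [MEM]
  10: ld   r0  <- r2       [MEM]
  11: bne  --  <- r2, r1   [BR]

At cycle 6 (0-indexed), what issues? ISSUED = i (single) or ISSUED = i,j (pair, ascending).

ISSUED = 9

0. and.ALU+add.ALU @i0&i1  | pair
1. add.ALU @i2  | RAW r2
2. and.ALU+mul.MUL @i3&i4  | pair
3. mulh.MUL @i5  | RAW r4
4. sub.ALU @i6  | RAW r0
5. sll.ALU+xor.ALU @i7&i8  | pair
6. ld.MEM @i9  | no-port MEM/MEM
7. ld.MEM @i10  | no-port MEM/BR
8. bne.BR @i11  | tail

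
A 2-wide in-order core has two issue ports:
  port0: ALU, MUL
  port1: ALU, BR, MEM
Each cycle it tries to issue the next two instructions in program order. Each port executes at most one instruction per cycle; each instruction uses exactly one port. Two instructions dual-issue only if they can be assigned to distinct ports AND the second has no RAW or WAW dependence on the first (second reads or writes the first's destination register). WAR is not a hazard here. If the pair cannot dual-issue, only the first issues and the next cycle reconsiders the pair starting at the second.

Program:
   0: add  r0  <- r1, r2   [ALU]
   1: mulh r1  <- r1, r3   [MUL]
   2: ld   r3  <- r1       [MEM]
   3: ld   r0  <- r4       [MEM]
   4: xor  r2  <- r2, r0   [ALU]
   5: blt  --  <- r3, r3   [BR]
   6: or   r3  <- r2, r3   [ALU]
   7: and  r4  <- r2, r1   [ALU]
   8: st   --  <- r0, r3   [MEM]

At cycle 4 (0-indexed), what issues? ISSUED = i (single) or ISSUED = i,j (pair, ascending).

ISSUED = 6,7

0. add/mulh @i0+i1  | dual
1. ld @i2  | no-port MEM/MEM
2. ld @i3  | RAW r0
3. xor/blt @i4+i5  | dual
4. or/and @i6+i7  | dual
5. st @i8  | tail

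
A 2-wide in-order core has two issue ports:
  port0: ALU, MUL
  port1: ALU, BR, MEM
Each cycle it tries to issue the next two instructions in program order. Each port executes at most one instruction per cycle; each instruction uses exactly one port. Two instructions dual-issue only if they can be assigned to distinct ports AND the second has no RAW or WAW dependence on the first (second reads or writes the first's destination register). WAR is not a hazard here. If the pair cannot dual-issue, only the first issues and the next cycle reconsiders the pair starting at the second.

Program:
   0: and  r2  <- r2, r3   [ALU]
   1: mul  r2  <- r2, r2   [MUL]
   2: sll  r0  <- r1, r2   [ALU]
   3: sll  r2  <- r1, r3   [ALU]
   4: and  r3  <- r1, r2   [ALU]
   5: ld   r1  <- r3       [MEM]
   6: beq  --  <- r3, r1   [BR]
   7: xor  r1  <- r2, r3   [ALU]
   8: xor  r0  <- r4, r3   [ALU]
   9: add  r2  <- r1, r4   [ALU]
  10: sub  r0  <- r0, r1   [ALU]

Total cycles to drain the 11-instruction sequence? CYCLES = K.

0. and.ALU @i0  | RAW+WAW r2
1. mul.MUL @i1  | RAW r2
2. sll.ALU+sll.ALU @i2&i3  | dual
3. and.ALU @i4  | RAW r3
4. ld.MEM @i5  | no-port MEM/BR
5. beq.BR+xor.ALU @i6&i7  | dual
6. xor.ALU+add.ALU @i8&i9  | dual
7. sub.ALU @i10  | tail

CYCLES = 8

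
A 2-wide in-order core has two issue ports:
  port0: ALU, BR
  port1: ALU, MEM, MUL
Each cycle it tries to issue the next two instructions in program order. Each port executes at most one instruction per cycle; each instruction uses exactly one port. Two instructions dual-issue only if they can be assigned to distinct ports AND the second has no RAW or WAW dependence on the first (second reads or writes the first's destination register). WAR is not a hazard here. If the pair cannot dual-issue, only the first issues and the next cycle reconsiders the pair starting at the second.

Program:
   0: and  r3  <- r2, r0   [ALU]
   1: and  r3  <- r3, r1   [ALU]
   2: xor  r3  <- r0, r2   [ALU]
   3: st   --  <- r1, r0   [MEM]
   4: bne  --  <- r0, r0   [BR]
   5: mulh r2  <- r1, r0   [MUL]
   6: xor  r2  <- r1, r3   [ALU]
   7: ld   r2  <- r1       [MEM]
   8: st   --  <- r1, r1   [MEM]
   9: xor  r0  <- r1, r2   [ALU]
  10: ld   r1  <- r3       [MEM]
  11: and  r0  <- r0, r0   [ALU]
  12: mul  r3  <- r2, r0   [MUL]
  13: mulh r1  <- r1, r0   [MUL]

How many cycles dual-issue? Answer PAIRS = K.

0. and @i0  | RAW+WAW r3
1. and @i1  | WAW r3
2. xor+st @i2+i3  | 2-wide
3. bne+mulh @i4+i5  | 2-wide
4. xor @i6  | WAW r2
5. ld @i7  | no-port MEM/MEM
6. st+xor @i8+i9  | 2-wide
7. ld+and @i10+i11  | 2-wide
8. mul @i12  | no-port MUL/MUL
9. mulh @i13  | tail

PAIRS = 4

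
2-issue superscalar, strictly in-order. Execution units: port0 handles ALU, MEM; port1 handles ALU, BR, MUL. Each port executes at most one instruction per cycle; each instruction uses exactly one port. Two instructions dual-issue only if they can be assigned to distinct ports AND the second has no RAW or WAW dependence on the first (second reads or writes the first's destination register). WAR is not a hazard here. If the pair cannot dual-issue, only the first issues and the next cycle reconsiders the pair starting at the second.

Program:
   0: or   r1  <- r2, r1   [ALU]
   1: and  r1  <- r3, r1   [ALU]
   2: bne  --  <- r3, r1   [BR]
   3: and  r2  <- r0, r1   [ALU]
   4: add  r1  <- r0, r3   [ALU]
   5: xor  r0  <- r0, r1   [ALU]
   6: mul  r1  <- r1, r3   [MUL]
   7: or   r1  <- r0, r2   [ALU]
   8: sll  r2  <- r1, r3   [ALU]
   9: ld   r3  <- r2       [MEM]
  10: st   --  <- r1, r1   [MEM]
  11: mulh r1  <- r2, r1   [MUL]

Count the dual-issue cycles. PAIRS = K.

PAIRS = 3

0. or @i0  | RAW+WAW r1
1. and @i1  | RAW r1
2. bne and @i2&i3  | dual
3. add @i4  | RAW r1
4. xor mul @i5&i6  | dual
5. or @i7  | RAW r1
6. sll @i8  | RAW r2
7. ld @i9  | no-port MEM/MEM
8. st mulh @i10&i11  | dual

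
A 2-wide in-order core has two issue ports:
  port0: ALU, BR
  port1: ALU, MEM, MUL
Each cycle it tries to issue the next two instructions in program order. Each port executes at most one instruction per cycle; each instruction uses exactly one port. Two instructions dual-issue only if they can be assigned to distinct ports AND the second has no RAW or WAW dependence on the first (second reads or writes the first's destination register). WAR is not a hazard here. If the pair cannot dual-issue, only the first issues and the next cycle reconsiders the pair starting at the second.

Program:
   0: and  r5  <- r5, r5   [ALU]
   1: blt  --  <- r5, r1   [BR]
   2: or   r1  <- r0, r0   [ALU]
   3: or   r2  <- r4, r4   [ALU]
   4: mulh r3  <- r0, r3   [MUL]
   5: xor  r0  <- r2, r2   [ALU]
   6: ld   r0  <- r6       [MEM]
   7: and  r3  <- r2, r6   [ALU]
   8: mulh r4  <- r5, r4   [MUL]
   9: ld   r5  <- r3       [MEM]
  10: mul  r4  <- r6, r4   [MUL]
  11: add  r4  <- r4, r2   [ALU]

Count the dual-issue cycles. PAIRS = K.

t=0 i0:and.ALU ; RAW r5
t=1 i1/i2:blt.BR or.ALU ; dual
t=2 i3/i4:or.ALU mulh.MUL ; dual
t=3 i5:xor.ALU ; WAW r0
t=4 i6/i7:ld.MEM and.ALU ; dual
t=5 i8:mulh.MUL ; no-port MUL/MEM
t=6 i9:ld.MEM ; no-port MEM/MUL
t=7 i10:mul.MUL ; RAW+WAW r4
t=8 i11:add.ALU ; tail

PAIRS = 3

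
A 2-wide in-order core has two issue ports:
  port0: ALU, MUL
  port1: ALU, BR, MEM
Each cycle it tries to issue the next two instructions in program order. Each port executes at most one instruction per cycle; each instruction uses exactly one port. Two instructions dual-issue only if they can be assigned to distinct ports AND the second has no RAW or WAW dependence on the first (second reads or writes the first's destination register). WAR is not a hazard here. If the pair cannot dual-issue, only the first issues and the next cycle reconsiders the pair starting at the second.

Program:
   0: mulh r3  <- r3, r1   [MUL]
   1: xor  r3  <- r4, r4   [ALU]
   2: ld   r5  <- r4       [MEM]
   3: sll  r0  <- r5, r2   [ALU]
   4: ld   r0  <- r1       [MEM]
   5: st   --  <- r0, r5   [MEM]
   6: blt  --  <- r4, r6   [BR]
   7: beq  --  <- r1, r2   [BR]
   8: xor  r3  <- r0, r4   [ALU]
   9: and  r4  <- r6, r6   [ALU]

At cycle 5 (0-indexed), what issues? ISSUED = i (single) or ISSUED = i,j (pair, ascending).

t=0 i0:mulh.MUL ; WAW r3
t=1 i1&i2:xor.ALU/ld.MEM ; 2-wide
t=2 i3:sll.ALU ; WAW r0
t=3 i4:ld.MEM ; no-port MEM/MEM
t=4 i5:st.MEM ; no-port MEM/BR
t=5 i6:blt.BR ; no-port BR/BR
t=6 i7&i8:beq.BR/xor.ALU ; 2-wide
t=7 i9:and.ALU ; tail

ISSUED = 6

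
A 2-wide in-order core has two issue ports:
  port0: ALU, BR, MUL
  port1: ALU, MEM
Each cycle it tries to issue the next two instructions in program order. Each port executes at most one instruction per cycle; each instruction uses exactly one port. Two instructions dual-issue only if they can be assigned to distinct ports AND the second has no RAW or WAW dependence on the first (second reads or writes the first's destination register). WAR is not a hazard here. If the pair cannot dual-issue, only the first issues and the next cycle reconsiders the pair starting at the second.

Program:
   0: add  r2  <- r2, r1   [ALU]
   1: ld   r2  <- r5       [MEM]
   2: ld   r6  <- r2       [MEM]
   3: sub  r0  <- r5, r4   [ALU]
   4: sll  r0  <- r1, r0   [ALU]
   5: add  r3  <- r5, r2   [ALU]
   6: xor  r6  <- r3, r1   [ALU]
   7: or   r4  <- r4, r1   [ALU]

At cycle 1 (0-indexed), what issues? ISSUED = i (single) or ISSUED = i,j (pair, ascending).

ISSUED = 1

#0 head=0: add.ALU i0 WAW r2
#1 head=1: ld.MEM i1 no-port MEM/MEM
#2 head=2: ld.MEM;sub.ALU i2/i3 pair
#3 head=4: sll.ALU;add.ALU i4/i5 pair
#4 head=6: xor.ALU;or.ALU i6/i7 pair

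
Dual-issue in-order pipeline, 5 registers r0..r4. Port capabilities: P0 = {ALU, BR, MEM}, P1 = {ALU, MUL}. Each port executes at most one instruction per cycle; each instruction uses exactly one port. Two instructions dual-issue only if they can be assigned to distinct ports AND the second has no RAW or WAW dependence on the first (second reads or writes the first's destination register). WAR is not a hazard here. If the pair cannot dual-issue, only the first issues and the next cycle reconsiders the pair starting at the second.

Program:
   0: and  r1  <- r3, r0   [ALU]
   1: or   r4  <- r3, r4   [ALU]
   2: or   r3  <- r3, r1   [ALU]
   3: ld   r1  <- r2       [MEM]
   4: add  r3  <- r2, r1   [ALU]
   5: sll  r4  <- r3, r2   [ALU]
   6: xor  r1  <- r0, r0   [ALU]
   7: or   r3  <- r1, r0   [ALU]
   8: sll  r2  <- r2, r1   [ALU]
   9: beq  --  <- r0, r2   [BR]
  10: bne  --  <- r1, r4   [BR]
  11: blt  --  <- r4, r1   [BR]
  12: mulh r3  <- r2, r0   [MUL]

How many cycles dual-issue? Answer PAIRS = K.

c0: i0/i1 and;or  pair
c1: i2/i3 or;ld  pair
c2: i4 add  RAW r3
c3: i5/i6 sll;xor  pair
c4: i7/i8 or;sll  pair
c5: i9 beq  no-port BR/BR
c6: i10 bne  no-port BR/BR
c7: i11/i12 blt;mulh  pair

PAIRS = 5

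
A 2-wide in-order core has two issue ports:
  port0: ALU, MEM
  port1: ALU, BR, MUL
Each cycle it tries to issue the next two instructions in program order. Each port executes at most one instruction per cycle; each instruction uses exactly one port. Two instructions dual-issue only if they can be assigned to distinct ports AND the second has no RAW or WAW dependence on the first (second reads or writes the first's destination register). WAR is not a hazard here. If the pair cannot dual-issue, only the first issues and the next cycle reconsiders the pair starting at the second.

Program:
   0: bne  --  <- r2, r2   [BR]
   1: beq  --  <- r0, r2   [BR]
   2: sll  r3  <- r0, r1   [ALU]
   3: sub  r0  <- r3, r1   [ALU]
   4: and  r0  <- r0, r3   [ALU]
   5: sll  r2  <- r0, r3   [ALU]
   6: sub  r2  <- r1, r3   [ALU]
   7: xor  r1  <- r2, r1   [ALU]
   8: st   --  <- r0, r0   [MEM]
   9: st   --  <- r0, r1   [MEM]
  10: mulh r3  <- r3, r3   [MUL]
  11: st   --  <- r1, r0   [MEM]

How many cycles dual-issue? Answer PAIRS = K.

c0: i0 bne.BR  no-port BR/BR
c1: i1+i2 beq.BR;sll.ALU  pair
c2: i3 sub.ALU  RAW+WAW r0
c3: i4 and.ALU  RAW r0
c4: i5 sll.ALU  WAW r2
c5: i6 sub.ALU  RAW r2
c6: i7+i8 xor.ALU;st.MEM  pair
c7: i9+i10 st.MEM;mulh.MUL  pair
c8: i11 st.MEM  tail

PAIRS = 3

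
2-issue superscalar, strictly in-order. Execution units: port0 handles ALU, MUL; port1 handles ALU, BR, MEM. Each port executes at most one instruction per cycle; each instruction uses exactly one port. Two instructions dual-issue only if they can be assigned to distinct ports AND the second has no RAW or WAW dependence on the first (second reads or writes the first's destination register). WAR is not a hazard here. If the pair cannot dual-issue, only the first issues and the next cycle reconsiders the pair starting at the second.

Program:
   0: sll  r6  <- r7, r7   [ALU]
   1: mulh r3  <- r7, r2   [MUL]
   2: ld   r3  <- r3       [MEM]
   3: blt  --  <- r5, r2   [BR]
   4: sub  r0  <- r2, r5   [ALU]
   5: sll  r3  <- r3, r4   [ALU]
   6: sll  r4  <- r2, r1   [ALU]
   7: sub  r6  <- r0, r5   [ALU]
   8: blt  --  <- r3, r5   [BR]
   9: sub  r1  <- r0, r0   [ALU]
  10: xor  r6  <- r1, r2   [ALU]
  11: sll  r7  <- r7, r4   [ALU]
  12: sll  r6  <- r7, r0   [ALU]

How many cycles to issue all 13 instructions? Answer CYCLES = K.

c0: i0,i1 sll;mulh  dual
c1: i2 ld  no-port MEM/BR
c2: i3,i4 blt;sub  dual
c3: i5,i6 sll;sll  dual
c4: i7,i8 sub;blt  dual
c5: i9 sub  RAW r1
c6: i10,i11 xor;sll  dual
c7: i12 sll  tail

CYCLES = 8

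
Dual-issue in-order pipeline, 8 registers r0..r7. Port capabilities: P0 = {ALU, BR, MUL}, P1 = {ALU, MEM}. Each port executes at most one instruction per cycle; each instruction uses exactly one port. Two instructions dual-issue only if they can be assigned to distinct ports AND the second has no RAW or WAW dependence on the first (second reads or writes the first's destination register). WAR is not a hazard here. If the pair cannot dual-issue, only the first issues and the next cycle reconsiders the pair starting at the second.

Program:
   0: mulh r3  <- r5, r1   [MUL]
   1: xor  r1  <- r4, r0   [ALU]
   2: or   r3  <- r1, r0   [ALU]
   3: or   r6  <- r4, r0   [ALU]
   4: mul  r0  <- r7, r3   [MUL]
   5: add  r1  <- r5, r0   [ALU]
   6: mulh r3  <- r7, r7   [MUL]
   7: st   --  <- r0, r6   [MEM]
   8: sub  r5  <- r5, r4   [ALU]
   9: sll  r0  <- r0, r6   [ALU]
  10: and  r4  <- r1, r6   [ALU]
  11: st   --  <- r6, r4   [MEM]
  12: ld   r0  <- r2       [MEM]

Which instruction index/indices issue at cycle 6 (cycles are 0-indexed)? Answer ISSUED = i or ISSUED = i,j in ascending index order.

ISSUED = 11

[0] i0,i1  mulh+xor  -- dual
[1] i2,i3  or+or  -- dual
[2] i4  mul  -- RAW r0
[3] i5,i6  add+mulh  -- dual
[4] i7,i8  st+sub  -- dual
[5] i9,i10  sll+and  -- dual
[6] i11  st  -- no-port MEM/MEM
[7] i12  ld  -- tail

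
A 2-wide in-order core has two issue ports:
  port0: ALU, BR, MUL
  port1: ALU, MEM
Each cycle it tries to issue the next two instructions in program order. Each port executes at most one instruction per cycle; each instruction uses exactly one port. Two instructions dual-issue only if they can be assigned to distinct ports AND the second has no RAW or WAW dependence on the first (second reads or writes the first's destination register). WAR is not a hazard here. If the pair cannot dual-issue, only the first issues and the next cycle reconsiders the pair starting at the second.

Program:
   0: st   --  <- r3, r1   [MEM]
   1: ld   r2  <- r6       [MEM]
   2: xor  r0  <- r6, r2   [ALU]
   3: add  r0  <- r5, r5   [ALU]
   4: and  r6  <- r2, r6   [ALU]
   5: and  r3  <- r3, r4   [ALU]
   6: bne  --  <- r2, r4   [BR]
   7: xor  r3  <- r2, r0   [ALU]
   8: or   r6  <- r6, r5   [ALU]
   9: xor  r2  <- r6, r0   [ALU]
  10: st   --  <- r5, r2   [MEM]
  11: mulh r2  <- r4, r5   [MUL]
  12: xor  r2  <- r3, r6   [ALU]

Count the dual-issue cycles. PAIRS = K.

PAIRS = 4

0. st @i0  | no-port MEM/MEM
1. ld @i1  | RAW r2
2. xor @i2  | WAW r0
3. add+and @i3/i4  | dual
4. and+bne @i5/i6  | dual
5. xor+or @i7/i8  | dual
6. xor @i9  | RAW r2
7. st+mulh @i10/i11  | dual
8. xor @i12  | tail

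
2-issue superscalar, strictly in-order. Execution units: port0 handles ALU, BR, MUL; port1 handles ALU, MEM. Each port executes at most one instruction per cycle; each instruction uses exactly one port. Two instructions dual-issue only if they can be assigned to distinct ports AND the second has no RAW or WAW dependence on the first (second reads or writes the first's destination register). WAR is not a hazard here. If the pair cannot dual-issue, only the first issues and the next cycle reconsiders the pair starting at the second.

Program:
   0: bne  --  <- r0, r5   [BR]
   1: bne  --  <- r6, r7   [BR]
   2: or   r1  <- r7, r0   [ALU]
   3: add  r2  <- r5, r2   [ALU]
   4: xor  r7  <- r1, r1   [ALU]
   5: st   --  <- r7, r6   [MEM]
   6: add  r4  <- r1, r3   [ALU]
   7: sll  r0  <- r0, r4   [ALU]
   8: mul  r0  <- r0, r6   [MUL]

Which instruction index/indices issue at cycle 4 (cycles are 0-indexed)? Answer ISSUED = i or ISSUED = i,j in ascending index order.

ISSUED = 7

0. bne @i0  | no-port BR/BR
1. bne+or @i1/i2  | pair
2. add+xor @i3/i4  | pair
3. st+add @i5/i6  | pair
4. sll @i7  | RAW+WAW r0
5. mul @i8  | tail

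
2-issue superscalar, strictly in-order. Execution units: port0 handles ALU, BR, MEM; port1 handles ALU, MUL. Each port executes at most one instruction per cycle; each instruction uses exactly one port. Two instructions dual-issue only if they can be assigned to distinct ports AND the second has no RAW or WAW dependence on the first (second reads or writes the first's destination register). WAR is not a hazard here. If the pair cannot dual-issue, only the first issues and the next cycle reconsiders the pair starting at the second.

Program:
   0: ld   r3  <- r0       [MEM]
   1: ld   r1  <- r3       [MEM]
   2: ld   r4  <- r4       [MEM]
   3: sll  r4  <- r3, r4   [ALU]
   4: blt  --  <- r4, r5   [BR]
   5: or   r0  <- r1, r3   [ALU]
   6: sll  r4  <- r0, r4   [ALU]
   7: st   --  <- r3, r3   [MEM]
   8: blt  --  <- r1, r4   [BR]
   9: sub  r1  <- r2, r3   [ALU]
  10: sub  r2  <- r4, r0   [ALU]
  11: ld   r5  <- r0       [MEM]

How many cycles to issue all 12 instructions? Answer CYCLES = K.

CYCLES = 8

[0] i0  ld  -- no-port MEM/MEM
[1] i1  ld  -- no-port MEM/MEM
[2] i2  ld  -- RAW+WAW r4
[3] i3  sll  -- RAW r4
[4] i4&i5  blt+or  -- pair
[5] i6&i7  sll+st  -- pair
[6] i8&i9  blt+sub  -- pair
[7] i10&i11  sub+ld  -- pair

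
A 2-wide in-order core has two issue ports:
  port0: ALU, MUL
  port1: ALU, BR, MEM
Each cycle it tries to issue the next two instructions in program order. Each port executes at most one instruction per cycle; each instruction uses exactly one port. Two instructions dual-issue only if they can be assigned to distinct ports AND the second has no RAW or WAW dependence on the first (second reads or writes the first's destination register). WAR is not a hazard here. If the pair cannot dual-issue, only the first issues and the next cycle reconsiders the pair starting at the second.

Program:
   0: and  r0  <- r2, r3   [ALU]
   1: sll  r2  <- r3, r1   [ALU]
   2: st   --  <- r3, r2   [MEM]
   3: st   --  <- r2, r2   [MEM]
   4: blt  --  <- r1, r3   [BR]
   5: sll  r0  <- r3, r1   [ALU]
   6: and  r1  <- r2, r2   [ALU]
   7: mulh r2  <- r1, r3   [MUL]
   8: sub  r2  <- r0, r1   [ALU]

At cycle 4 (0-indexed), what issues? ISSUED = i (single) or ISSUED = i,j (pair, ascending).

  cy0 -> i0/i1 (and sll) dual
  cy1 -> i2 (st) no-port MEM/MEM
  cy2 -> i3 (st) no-port MEM/BR
  cy3 -> i4/i5 (blt sll) dual
  cy4 -> i6 (and) RAW r1
  cy5 -> i7 (mulh) WAW r2
  cy6 -> i8 (sub) tail

ISSUED = 6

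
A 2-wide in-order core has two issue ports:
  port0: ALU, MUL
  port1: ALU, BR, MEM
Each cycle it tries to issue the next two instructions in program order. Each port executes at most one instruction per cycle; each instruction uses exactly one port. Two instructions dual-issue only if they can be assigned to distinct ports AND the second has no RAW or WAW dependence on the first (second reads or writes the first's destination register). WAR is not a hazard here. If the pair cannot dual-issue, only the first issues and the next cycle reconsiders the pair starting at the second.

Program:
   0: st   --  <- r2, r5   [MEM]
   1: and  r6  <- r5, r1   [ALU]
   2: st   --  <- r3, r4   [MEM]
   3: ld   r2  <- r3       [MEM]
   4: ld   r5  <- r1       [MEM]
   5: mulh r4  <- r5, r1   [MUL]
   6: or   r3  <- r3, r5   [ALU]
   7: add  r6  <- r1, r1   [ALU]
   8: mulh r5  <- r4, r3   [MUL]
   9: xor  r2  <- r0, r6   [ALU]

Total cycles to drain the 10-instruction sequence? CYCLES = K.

0. st+and @i0/i1  | dual
1. st @i2  | no-port MEM/MEM
2. ld @i3  | no-port MEM/MEM
3. ld @i4  | RAW r5
4. mulh+or @i5/i6  | dual
5. add+mulh @i7/i8  | dual
6. xor @i9  | tail

CYCLES = 7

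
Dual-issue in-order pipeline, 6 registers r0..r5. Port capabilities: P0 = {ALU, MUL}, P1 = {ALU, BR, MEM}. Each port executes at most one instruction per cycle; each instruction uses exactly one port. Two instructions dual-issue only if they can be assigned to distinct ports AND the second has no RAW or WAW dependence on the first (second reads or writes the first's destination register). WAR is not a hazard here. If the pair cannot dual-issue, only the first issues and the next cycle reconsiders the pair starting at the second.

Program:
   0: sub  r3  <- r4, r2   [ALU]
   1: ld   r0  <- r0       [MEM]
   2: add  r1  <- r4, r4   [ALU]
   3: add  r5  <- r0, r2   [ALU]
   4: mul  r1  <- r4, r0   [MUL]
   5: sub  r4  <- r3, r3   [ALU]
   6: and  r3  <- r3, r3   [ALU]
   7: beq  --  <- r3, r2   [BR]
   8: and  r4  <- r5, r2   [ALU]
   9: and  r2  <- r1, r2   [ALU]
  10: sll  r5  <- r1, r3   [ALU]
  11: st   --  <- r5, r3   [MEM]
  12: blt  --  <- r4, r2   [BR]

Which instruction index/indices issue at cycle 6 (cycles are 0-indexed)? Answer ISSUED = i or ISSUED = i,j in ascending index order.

ISSUED = 11

c0: i0,i1 sub.ALU/ld.MEM  2-wide
c1: i2,i3 add.ALU/add.ALU  2-wide
c2: i4,i5 mul.MUL/sub.ALU  2-wide
c3: i6 and.ALU  RAW r3
c4: i7,i8 beq.BR/and.ALU  2-wide
c5: i9,i10 and.ALU/sll.ALU  2-wide
c6: i11 st.MEM  no-port MEM/BR
c7: i12 blt.BR  tail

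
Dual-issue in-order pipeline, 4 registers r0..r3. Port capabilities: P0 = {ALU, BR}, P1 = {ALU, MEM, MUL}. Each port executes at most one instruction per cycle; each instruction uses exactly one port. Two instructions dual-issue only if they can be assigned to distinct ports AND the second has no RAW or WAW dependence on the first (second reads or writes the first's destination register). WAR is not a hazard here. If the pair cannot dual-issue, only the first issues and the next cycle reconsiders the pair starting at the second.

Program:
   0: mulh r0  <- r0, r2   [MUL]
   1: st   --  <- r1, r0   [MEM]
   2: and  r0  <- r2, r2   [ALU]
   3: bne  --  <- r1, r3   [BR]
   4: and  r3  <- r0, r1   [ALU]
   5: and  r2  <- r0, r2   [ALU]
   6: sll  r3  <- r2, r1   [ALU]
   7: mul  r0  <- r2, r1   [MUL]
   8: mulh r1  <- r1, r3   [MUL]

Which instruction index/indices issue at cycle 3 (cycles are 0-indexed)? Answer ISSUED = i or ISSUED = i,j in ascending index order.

ISSUED = 5

c0: i0 mulh.MUL  no-port MUL/MEM
c1: i1+i2 st.MEM;and.ALU  pair
c2: i3+i4 bne.BR;and.ALU  pair
c3: i5 and.ALU  RAW r2
c4: i6+i7 sll.ALU;mul.MUL  pair
c5: i8 mulh.MUL  tail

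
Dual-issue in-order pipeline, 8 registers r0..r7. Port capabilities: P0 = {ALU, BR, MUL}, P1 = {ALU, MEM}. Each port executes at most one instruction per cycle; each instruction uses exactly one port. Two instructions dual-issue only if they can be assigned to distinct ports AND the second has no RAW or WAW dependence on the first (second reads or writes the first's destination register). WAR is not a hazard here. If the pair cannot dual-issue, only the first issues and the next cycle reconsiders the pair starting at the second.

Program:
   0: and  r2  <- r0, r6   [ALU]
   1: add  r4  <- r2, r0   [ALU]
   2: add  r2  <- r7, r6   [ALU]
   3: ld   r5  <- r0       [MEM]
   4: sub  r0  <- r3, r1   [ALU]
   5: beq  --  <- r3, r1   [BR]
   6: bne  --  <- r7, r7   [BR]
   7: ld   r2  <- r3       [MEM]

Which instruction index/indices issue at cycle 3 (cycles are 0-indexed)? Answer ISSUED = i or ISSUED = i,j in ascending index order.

ISSUED = 5

#0 head=0: and i0 RAW r2
#1 head=1: add/add i1&i2 dual
#2 head=3: ld/sub i3&i4 dual
#3 head=5: beq i5 no-port BR/BR
#4 head=6: bne/ld i6&i7 dual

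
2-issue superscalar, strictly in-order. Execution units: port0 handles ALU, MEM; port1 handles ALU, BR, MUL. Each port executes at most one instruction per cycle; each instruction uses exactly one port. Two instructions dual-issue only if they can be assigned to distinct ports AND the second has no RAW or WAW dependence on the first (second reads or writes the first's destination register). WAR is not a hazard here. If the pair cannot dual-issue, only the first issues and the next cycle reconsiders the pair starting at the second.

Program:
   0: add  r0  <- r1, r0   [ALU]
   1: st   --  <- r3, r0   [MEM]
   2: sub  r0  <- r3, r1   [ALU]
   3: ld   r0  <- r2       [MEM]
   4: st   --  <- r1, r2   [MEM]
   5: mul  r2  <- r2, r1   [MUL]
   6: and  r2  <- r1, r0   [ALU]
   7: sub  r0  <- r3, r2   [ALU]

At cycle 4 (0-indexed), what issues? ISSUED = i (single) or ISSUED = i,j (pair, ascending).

ISSUED = 6

c0: i0 add.ALU  RAW r0
c1: i1/i2 st.MEM sub.ALU  2-wide
c2: i3 ld.MEM  no-port MEM/MEM
c3: i4/i5 st.MEM mul.MUL  2-wide
c4: i6 and.ALU  RAW r2
c5: i7 sub.ALU  tail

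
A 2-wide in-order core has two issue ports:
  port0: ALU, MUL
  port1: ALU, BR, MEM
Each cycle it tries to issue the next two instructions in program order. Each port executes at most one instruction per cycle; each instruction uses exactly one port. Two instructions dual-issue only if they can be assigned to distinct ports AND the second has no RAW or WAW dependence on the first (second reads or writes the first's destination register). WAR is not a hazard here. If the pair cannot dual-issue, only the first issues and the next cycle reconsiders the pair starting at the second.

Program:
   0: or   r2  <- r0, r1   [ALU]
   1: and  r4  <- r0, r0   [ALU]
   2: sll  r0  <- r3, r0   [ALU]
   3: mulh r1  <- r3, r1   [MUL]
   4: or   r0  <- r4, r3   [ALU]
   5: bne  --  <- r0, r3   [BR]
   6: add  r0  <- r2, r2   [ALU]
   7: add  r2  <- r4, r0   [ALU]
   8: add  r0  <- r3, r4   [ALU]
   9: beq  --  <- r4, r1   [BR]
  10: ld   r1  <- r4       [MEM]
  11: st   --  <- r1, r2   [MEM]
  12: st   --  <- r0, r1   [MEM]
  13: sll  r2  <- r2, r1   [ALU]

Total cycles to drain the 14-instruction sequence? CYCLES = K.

CYCLES = 9

  cy0 -> i0+i1 (or.ALU;and.ALU) dual
  cy1 -> i2+i3 (sll.ALU;mulh.MUL) dual
  cy2 -> i4 (or.ALU) RAW r0
  cy3 -> i5+i6 (bne.BR;add.ALU) dual
  cy4 -> i7+i8 (add.ALU;add.ALU) dual
  cy5 -> i9 (beq.BR) no-port BR/MEM
  cy6 -> i10 (ld.MEM) no-port MEM/MEM
  cy7 -> i11 (st.MEM) no-port MEM/MEM
  cy8 -> i12+i13 (st.MEM;sll.ALU) dual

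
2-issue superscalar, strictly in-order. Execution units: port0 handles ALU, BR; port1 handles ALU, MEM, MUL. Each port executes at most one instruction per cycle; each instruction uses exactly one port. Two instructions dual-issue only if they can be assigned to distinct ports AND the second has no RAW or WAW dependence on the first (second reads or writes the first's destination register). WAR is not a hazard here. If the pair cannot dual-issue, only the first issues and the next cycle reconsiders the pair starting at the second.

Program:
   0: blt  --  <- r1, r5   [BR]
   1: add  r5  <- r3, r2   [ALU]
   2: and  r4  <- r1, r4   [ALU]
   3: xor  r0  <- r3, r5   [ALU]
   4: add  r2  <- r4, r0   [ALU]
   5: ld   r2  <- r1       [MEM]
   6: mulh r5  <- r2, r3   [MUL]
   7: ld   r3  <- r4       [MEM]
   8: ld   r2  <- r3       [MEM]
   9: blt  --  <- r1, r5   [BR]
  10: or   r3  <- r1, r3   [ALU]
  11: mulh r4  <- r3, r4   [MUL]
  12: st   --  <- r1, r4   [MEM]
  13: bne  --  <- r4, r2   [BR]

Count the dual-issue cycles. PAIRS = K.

PAIRS = 4

c0: i0+i1 blt.BR;add.ALU  2-wide
c1: i2+i3 and.ALU;xor.ALU  2-wide
c2: i4 add.ALU  WAW r2
c3: i5 ld.MEM  no-port MEM/MUL
c4: i6 mulh.MUL  no-port MUL/MEM
c5: i7 ld.MEM  no-port MEM/MEM
c6: i8+i9 ld.MEM;blt.BR  2-wide
c7: i10 or.ALU  RAW r3
c8: i11 mulh.MUL  no-port MUL/MEM
c9: i12+i13 st.MEM;bne.BR  2-wide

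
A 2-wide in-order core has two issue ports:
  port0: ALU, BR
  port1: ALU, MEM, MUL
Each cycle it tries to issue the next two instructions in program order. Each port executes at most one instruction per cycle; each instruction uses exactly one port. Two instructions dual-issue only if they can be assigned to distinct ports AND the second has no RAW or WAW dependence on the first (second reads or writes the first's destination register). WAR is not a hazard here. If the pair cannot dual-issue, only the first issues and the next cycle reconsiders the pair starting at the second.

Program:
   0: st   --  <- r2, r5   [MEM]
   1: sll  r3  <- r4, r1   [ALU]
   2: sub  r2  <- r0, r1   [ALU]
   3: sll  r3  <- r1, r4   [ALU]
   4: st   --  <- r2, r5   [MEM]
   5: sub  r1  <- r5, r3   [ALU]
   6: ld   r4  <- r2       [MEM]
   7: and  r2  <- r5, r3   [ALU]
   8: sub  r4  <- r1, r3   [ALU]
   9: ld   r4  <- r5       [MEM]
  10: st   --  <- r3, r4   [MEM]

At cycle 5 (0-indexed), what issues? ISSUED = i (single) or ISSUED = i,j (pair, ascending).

0. st.MEM sll.ALU @i0,i1  | dual
1. sub.ALU sll.ALU @i2,i3  | dual
2. st.MEM sub.ALU @i4,i5  | dual
3. ld.MEM and.ALU @i6,i7  | dual
4. sub.ALU @i8  | WAW r4
5. ld.MEM @i9  | no-port MEM/MEM
6. st.MEM @i10  | tail

ISSUED = 9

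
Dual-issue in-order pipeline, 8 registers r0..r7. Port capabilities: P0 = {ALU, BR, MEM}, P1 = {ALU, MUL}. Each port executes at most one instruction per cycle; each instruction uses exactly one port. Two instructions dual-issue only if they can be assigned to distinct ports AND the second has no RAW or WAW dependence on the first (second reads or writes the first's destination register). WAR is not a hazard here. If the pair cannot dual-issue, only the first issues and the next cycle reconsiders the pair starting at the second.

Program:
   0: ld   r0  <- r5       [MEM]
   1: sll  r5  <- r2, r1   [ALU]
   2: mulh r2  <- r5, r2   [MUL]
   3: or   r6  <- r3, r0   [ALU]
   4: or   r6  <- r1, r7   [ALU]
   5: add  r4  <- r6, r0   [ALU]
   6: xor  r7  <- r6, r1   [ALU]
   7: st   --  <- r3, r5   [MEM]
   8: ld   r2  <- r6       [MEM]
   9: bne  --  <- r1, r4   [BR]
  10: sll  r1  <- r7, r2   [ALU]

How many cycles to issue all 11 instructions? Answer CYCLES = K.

CYCLES = 7

[0] i0/i1  ld+sll  -- dual
[1] i2/i3  mulh+or  -- dual
[2] i4  or  -- RAW r6
[3] i5/i6  add+xor  -- dual
[4] i7  st  -- no-port MEM/MEM
[5] i8  ld  -- no-port MEM/BR
[6] i9/i10  bne+sll  -- dual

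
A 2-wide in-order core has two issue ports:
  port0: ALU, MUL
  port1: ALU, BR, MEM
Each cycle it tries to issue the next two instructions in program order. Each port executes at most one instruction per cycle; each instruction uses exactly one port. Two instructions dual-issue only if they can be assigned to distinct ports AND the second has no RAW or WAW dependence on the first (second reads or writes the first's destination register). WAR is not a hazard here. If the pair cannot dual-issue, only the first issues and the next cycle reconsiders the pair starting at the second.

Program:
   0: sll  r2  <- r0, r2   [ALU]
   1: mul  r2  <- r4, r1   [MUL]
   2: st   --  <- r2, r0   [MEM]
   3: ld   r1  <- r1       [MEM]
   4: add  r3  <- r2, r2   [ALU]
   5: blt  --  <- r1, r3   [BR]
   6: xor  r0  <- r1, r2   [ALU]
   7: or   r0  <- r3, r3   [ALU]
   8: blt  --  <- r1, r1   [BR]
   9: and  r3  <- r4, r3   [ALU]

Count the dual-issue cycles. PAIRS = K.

PAIRS = 3

t=0 i0:sll ; WAW r2
t=1 i1:mul ; RAW r2
t=2 i2:st ; no-port MEM/MEM
t=3 i3/i4:ld add ; 2-wide
t=4 i5/i6:blt xor ; 2-wide
t=5 i7/i8:or blt ; 2-wide
t=6 i9:and ; tail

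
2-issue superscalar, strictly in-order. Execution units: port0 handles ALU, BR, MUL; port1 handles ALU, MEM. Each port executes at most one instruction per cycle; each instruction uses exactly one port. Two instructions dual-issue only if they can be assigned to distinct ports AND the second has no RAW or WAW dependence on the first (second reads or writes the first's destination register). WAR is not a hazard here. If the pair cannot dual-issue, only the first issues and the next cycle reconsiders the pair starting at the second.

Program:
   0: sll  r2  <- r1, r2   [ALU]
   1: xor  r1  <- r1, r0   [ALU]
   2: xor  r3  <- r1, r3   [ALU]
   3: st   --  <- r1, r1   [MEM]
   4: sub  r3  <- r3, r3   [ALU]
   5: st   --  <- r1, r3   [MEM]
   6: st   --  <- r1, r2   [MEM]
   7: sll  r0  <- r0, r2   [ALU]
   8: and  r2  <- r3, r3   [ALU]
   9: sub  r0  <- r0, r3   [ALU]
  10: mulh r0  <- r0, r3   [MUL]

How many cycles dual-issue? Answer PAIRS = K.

c0: i0,i1 sll;xor  pair
c1: i2,i3 xor;st  pair
c2: i4 sub  RAW r3
c3: i5 st  no-port MEM/MEM
c4: i6,i7 st;sll  pair
c5: i8,i9 and;sub  pair
c6: i10 mulh  tail

PAIRS = 4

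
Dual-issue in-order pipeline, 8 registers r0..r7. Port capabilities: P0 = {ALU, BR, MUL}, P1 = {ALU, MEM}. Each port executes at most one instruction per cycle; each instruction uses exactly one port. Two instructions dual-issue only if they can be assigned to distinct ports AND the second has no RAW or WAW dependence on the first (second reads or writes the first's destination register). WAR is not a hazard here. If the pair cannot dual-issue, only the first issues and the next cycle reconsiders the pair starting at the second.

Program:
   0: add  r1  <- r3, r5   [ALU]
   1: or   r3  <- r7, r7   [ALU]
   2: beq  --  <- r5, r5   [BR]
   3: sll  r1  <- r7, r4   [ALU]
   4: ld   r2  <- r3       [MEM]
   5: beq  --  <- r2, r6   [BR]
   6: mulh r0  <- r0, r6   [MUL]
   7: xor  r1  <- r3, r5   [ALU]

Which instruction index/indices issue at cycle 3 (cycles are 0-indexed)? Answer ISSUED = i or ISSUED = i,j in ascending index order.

0. add+or @i0+i1  | 2-wide
1. beq+sll @i2+i3  | 2-wide
2. ld @i4  | RAW r2
3. beq @i5  | no-port BR/MUL
4. mulh+xor @i6+i7  | 2-wide

ISSUED = 5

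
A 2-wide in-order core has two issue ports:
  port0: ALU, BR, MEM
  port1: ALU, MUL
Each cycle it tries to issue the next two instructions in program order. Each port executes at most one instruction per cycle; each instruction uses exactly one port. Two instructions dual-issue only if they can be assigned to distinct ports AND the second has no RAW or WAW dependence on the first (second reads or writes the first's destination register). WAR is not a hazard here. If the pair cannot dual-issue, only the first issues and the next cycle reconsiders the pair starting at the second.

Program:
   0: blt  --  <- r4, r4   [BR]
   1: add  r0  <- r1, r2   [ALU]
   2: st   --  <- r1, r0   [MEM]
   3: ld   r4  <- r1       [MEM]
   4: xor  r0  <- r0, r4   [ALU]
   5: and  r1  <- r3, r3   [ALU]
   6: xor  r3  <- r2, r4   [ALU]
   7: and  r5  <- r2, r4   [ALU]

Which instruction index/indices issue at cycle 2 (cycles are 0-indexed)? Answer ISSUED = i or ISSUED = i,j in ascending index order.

ISSUED = 3

0. blt;add @i0+i1  | pair
1. st @i2  | no-port MEM/MEM
2. ld @i3  | RAW r4
3. xor;and @i4+i5  | pair
4. xor;and @i6+i7  | pair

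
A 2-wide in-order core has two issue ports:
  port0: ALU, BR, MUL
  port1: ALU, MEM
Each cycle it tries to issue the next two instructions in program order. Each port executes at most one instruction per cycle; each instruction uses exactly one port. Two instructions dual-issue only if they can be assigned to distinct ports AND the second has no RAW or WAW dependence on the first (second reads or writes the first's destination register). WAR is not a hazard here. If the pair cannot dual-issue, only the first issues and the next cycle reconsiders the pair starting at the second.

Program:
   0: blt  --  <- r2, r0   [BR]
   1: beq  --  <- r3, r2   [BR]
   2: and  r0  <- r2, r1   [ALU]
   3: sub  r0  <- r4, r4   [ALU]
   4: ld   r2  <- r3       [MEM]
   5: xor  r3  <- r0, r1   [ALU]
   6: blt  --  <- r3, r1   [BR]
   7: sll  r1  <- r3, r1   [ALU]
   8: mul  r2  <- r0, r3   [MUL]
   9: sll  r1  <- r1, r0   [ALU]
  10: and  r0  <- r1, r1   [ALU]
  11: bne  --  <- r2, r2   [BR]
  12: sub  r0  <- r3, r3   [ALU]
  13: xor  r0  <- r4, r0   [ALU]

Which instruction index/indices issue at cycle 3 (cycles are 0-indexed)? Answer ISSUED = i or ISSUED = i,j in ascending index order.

  cy0 -> i0 (blt.BR) no-port BR/BR
  cy1 -> i1/i2 (beq.BR;and.ALU) 2-wide
  cy2 -> i3/i4 (sub.ALU;ld.MEM) 2-wide
  cy3 -> i5 (xor.ALU) RAW r3
  cy4 -> i6/i7 (blt.BR;sll.ALU) 2-wide
  cy5 -> i8/i9 (mul.MUL;sll.ALU) 2-wide
  cy6 -> i10/i11 (and.ALU;bne.BR) 2-wide
  cy7 -> i12 (sub.ALU) RAW+WAW r0
  cy8 -> i13 (xor.ALU) tail

ISSUED = 5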